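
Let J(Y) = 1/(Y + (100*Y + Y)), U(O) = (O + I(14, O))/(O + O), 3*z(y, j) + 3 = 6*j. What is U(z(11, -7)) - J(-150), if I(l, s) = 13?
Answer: 1021/15300 ≈ 0.066732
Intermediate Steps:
z(y, j) = -1 + 2*j (z(y, j) = -1 + (6*j)/3 = -1 + 2*j)
U(O) = (13 + O)/(2*O) (U(O) = (O + 13)/(O + O) = (13 + O)/((2*O)) = (13 + O)*(1/(2*O)) = (13 + O)/(2*O))
J(Y) = 1/(102*Y) (J(Y) = 1/(Y + 101*Y) = 1/(102*Y))
U(z(11, -7)) - J(-150) = (13 + (-1 + 2*(-7)))/(2*(-1 + 2*(-7))) - 1/(102*(-150)) = (13 + (-1 - 14))/(2*(-1 - 14)) - (-1)/(102*150) = (½)*(13 - 15)/(-15) - 1*(-1/15300) = (½)*(-1/15)*(-2) + 1/15300 = 1/15 + 1/15300 = 1021/15300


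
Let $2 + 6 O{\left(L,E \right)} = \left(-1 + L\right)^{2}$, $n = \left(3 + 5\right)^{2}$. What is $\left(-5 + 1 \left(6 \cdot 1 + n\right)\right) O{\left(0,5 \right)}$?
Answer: $- \frac{65}{6} \approx -10.833$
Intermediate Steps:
$n = 64$ ($n = 8^{2} = 64$)
$O{\left(L,E \right)} = - \frac{1}{3} + \frac{\left(-1 + L\right)^{2}}{6}$
$\left(-5 + 1 \left(6 \cdot 1 + n\right)\right) O{\left(0,5 \right)} = \left(-5 + 1 \left(6 \cdot 1 + 64\right)\right) \left(- \frac{1}{3} + \frac{\left(-1 + 0\right)^{2}}{6}\right) = \left(-5 + 1 \left(6 + 64\right)\right) \left(- \frac{1}{3} + \frac{\left(-1\right)^{2}}{6}\right) = \left(-5 + 1 \cdot 70\right) \left(- \frac{1}{3} + \frac{1}{6} \cdot 1\right) = \left(-5 + 70\right) \left(- \frac{1}{3} + \frac{1}{6}\right) = 65 \left(- \frac{1}{6}\right) = - \frac{65}{6}$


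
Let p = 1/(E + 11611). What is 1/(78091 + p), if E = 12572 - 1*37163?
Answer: 12980/1013621179 ≈ 1.2806e-5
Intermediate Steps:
E = -24591 (E = 12572 - 37163 = -24591)
p = -1/12980 (p = 1/(-24591 + 11611) = 1/(-12980) = -1/12980 ≈ -7.7042e-5)
1/(78091 + p) = 1/(78091 - 1/12980) = 1/(1013621179/12980) = 12980/1013621179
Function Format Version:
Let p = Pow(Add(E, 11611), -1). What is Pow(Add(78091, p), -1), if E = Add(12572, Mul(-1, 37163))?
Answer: Rational(12980, 1013621179) ≈ 1.2806e-5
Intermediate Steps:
E = -24591 (E = Add(12572, -37163) = -24591)
p = Rational(-1, 12980) (p = Pow(Add(-24591, 11611), -1) = Pow(-12980, -1) = Rational(-1, 12980) ≈ -7.7042e-5)
Pow(Add(78091, p), -1) = Pow(Add(78091, Rational(-1, 12980)), -1) = Pow(Rational(1013621179, 12980), -1) = Rational(12980, 1013621179)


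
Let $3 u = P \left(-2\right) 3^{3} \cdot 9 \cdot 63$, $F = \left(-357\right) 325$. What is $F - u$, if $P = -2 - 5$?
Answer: $-187467$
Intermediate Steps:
$P = -7$ ($P = -2 - 5 = -7$)
$F = -116025$
$u = 71442$ ($u = \frac{\left(-7\right) \left(-2\right) 3^{3} \cdot 9 \cdot 63}{3} = \frac{14 \cdot 27 \cdot 9 \cdot 63}{3} = \frac{378 \cdot 9 \cdot 63}{3} = \frac{3402 \cdot 63}{3} = \frac{1}{3} \cdot 214326 = 71442$)
$F - u = -116025 - 71442 = -187467$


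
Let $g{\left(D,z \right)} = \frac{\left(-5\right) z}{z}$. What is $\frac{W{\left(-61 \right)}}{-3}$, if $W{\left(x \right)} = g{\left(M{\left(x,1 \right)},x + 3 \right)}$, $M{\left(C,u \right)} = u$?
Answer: $\frac{5}{3} \approx 1.6667$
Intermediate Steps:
$g{\left(D,z \right)} = -5$
$W{\left(x \right)} = -5$
$\frac{W{\left(-61 \right)}}{-3} = - \frac{5}{-3} = \left(-5\right) \left(- \frac{1}{3}\right) = \frac{5}{3}$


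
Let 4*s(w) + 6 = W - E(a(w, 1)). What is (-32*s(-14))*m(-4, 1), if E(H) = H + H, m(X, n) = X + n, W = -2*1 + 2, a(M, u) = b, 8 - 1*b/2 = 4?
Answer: -528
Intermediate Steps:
b = 8 (b = 16 - 2*4 = 16 - 8 = 8)
a(M, u) = 8
W = 0 (W = -2 + 2 = 0)
E(H) = 2*H
s(w) = -11/2 (s(w) = -3/2 + (0 - 2*8)/4 = -3/2 + (0 - 1*16)/4 = -3/2 + (0 - 16)/4 = -3/2 + (¼)*(-16) = -3/2 - 4 = -11/2)
(-32*s(-14))*m(-4, 1) = (-32*(-11/2))*(-4 + 1) = 176*(-3) = -528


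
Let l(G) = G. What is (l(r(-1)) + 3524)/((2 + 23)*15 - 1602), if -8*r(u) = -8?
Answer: -1175/409 ≈ -2.8729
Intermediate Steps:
r(u) = 1 (r(u) = -⅛*(-8) = 1)
(l(r(-1)) + 3524)/((2 + 23)*15 - 1602) = (1 + 3524)/((2 + 23)*15 - 1602) = 3525/(25*15 - 1602) = 3525/(375 - 1602) = 3525/(-1227) = 3525*(-1/1227) = -1175/409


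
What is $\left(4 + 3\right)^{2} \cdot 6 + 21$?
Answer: $315$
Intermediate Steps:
$\left(4 + 3\right)^{2} \cdot 6 + 21 = 7^{2} \cdot 6 + 21 = 49 \cdot 6 + 21 = 294 + 21 = 315$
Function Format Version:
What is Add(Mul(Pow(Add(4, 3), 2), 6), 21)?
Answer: 315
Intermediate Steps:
Add(Mul(Pow(Add(4, 3), 2), 6), 21) = Add(Mul(Pow(7, 2), 6), 21) = Add(Mul(49, 6), 21) = Add(294, 21) = 315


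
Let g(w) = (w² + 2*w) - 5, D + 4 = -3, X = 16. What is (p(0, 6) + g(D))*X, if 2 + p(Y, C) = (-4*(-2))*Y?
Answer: 448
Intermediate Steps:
p(Y, C) = -2 + 8*Y (p(Y, C) = -2 + (-4*(-2))*Y = -2 + 8*Y)
D = -7 (D = -4 - 3 = -7)
g(w) = -5 + w² + 2*w
(p(0, 6) + g(D))*X = ((-2 + 8*0) + (-5 + (-7)² + 2*(-7)))*16 = ((-2 + 0) + (-5 + 49 - 14))*16 = (-2 + 30)*16 = 28*16 = 448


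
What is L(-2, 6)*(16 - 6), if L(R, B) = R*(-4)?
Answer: 80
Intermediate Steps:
L(R, B) = -4*R
L(-2, 6)*(16 - 6) = (-4*(-2))*(16 - 6) = 8*10 = 80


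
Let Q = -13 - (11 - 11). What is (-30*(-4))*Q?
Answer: -1560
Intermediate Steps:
Q = -13 (Q = -13 - 1*0 = -13 + 0 = -13)
(-30*(-4))*Q = -30*(-4)*(-13) = 120*(-13) = -1560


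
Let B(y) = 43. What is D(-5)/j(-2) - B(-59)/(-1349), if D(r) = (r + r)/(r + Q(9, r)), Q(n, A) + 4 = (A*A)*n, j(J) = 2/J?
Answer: 11389/145692 ≈ 0.078172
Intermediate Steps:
Q(n, A) = -4 + n*A² (Q(n, A) = -4 + (A*A)*n = -4 + A²*n = -4 + n*A²)
D(r) = 2*r/(-4 + r + 9*r²) (D(r) = (r + r)/(r + (-4 + 9*r²)) = (2*r)/(-4 + r + 9*r²) = 2*r/(-4 + r + 9*r²))
D(-5)/j(-2) - B(-59)/(-1349) = (2*(-5)/(-4 - 5 + 9*(-5)²))/((2/(-2))) - 1*43/(-1349) = (2*(-5)/(-4 - 5 + 9*25))/((2*(-½))) - 43*(-1/1349) = (2*(-5)/(-4 - 5 + 225))/(-1) + 43/1349 = (2*(-5)/216)*(-1) + 43/1349 = (2*(-5)*(1/216))*(-1) + 43/1349 = -5/108*(-1) + 43/1349 = 5/108 + 43/1349 = 11389/145692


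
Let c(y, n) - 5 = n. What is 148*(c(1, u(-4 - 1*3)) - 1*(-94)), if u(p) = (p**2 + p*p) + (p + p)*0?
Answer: 29156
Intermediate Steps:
u(p) = 2*p**2 (u(p) = (p**2 + p**2) + (2*p)*0 = 2*p**2 + 0 = 2*p**2)
c(y, n) = 5 + n
148*(c(1, u(-4 - 1*3)) - 1*(-94)) = 148*((5 + 2*(-4 - 1*3)**2) - 1*(-94)) = 148*((5 + 2*(-4 - 3)**2) + 94) = 148*((5 + 2*(-7)**2) + 94) = 148*((5 + 2*49) + 94) = 148*((5 + 98) + 94) = 148*(103 + 94) = 148*197 = 29156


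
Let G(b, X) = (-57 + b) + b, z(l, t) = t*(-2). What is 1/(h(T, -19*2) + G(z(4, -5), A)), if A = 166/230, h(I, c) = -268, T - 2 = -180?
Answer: -1/305 ≈ -0.0032787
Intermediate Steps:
T = -178 (T = 2 - 180 = -178)
z(l, t) = -2*t
A = 83/115 (A = 166*(1/230) = 83/115 ≈ 0.72174)
G(b, X) = -57 + 2*b
1/(h(T, -19*2) + G(z(4, -5), A)) = 1/(-268 + (-57 + 2*(-2*(-5)))) = 1/(-268 + (-57 + 2*10)) = 1/(-268 + (-57 + 20)) = 1/(-268 - 37) = 1/(-305) = -1/305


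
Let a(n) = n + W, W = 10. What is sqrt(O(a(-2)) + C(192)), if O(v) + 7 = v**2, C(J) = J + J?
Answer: 21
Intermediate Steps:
C(J) = 2*J
a(n) = 10 + n (a(n) = n + 10 = 10 + n)
O(v) = -7 + v**2
sqrt(O(a(-2)) + C(192)) = sqrt((-7 + (10 - 2)**2) + 2*192) = sqrt((-7 + 8**2) + 384) = sqrt((-7 + 64) + 384) = sqrt(57 + 384) = sqrt(441) = 21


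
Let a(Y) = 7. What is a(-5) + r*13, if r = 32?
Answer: 423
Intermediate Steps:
a(-5) + r*13 = 7 + 32*13 = 7 + 416 = 423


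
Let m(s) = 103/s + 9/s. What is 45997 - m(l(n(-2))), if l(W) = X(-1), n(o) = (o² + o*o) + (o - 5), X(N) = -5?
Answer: 230097/5 ≈ 46019.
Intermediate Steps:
n(o) = -5 + o + 2*o² (n(o) = (o² + o²) + (-5 + o) = 2*o² + (-5 + o) = -5 + o + 2*o²)
l(W) = -5
m(s) = 112/s
45997 - m(l(n(-2))) = 45997 - 112/(-5) = 45997 - 112*(-1)/5 = 45997 - 1*(-112/5) = 45997 + 112/5 = 230097/5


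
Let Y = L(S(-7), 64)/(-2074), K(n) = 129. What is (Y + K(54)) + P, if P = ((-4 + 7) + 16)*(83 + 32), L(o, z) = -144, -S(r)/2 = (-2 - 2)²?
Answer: 2399690/1037 ≈ 2314.1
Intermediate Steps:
S(r) = -32 (S(r) = -2*(-2 - 2)² = -2*(-4)² = -2*16 = -32)
Y = 72/1037 (Y = -144/(-2074) = -144*(-1/2074) = 72/1037 ≈ 0.069431)
P = 2185 (P = (3 + 16)*115 = 19*115 = 2185)
(Y + K(54)) + P = (72/1037 + 129) + 2185 = 133845/1037 + 2185 = 2399690/1037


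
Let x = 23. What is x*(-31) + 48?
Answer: -665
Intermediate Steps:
x*(-31) + 48 = 23*(-31) + 48 = -713 + 48 = -665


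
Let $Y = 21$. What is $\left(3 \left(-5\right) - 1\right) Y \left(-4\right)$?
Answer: $1344$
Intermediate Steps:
$\left(3 \left(-5\right) - 1\right) Y \left(-4\right) = \left(3 \left(-5\right) - 1\right) 21 \left(-4\right) = \left(-15 - 1\right) 21 \left(-4\right) = \left(-16\right) 21 \left(-4\right) = \left(-336\right) \left(-4\right) = 1344$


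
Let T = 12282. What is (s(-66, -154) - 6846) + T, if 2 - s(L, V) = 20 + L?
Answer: 5484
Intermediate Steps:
s(L, V) = -18 - L (s(L, V) = 2 - (20 + L) = 2 + (-20 - L) = -18 - L)
(s(-66, -154) - 6846) + T = ((-18 - 1*(-66)) - 6846) + 12282 = ((-18 + 66) - 6846) + 12282 = (48 - 6846) + 12282 = -6798 + 12282 = 5484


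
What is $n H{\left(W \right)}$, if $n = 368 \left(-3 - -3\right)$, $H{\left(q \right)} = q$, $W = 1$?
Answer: $0$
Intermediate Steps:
$n = 0$ ($n = 368 \left(-3 + 3\right) = 368 \cdot 0 = 0$)
$n H{\left(W \right)} = 0 \cdot 1 = 0$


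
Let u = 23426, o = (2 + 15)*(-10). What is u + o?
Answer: 23256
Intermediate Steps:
o = -170 (o = 17*(-10) = -170)
u + o = 23426 - 170 = 23256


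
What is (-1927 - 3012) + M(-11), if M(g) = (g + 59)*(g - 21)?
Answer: -6475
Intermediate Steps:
M(g) = (-21 + g)*(59 + g) (M(g) = (59 + g)*(-21 + g) = (-21 + g)*(59 + g))
(-1927 - 3012) + M(-11) = (-1927 - 3012) + (-1239 + (-11)² + 38*(-11)) = -4939 + (-1239 + 121 - 418) = -4939 - 1536 = -6475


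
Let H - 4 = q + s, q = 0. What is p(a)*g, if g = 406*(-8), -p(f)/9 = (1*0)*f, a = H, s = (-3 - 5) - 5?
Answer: 0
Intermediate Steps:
s = -13 (s = -8 - 5 = -13)
H = -9 (H = 4 + (0 - 13) = 4 - 13 = -9)
a = -9
p(f) = 0 (p(f) = -9*1*0*f = -0*f = -9*0 = 0)
g = -3248
p(a)*g = 0*(-3248) = 0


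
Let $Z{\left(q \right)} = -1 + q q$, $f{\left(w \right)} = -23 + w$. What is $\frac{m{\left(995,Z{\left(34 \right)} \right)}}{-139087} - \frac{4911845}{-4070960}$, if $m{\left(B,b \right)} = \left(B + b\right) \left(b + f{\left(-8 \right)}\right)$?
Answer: $- \frac{1830941630097}{113243522704} \approx -16.168$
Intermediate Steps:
$Z{\left(q \right)} = -1 + q^{2}$
$m{\left(B,b \right)} = \left(-31 + b\right) \left(B + b\right)$ ($m{\left(B,b \right)} = \left(B + b\right) \left(b - 31\right) = \left(B + b\right) \left(-31 + b\right) = \left(-31 + b\right) \left(B + b\right)$)
$\frac{m{\left(995,Z{\left(34 \right)} \right)}}{-139087} - \frac{4911845}{-4070960} = \frac{\left(-1 + 34^{2}\right)^{2} - 30845 - 31 \left(-1 + 34^{2}\right) + 995 \left(-1 + 34^{2}\right)}{-139087} - \frac{4911845}{-4070960} = \left(\left(-1 + 1156\right)^{2} - 30845 - 31 \left(-1 + 1156\right) + 995 \left(-1 + 1156\right)\right) \left(- \frac{1}{139087}\right) - - \frac{982369}{814192} = \left(1155^{2} - 30845 - 35805 + 995 \cdot 1155\right) \left(- \frac{1}{139087}\right) + \frac{982369}{814192} = \left(1334025 - 30845 - 35805 + 1149225\right) \left(- \frac{1}{139087}\right) + \frac{982369}{814192} = 2416600 \left(- \frac{1}{139087}\right) + \frac{982369}{814192} = - \frac{2416600}{139087} + \frac{982369}{814192} = - \frac{1830941630097}{113243522704}$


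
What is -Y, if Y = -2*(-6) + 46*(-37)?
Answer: 1690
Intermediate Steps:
Y = -1690 (Y = 12 - 1702 = -1690)
-Y = -1*(-1690) = 1690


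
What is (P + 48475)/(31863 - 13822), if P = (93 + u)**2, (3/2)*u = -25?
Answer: 488716/162369 ≈ 3.0099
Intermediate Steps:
u = -50/3 (u = (2/3)*(-25) = -50/3 ≈ -16.667)
P = 52441/9 (P = (93 - 50/3)**2 = (229/3)**2 = 52441/9 ≈ 5826.8)
(P + 48475)/(31863 - 13822) = (52441/9 + 48475)/(31863 - 13822) = (488716/9)/18041 = (488716/9)*(1/18041) = 488716/162369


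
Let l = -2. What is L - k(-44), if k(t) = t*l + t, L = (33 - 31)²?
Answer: -40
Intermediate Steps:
L = 4 (L = 2² = 4)
k(t) = -t (k(t) = t*(-2) + t = -2*t + t = -t)
L - k(-44) = 4 - (-1)*(-44) = 4 - 1*44 = 4 - 44 = -40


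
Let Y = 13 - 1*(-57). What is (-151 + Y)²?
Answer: 6561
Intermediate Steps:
Y = 70 (Y = 13 + 57 = 70)
(-151 + Y)² = (-151 + 70)² = (-81)² = 6561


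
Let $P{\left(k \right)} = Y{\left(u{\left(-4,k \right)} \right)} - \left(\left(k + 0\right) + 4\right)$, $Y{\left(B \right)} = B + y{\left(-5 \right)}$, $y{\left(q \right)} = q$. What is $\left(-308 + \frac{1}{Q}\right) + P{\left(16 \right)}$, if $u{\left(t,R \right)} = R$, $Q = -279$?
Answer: $- \frac{88444}{279} \approx -317.0$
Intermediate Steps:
$Y{\left(B \right)} = -5 + B$ ($Y{\left(B \right)} = B - 5 = -5 + B$)
$P{\left(k \right)} = -9$ ($P{\left(k \right)} = \left(-5 + k\right) - \left(\left(k + 0\right) + 4\right) = \left(-5 + k\right) - \left(k + 4\right) = \left(-5 + k\right) - \left(4 + k\right) = -9$)
$\left(-308 + \frac{1}{Q}\right) + P{\left(16 \right)} = \left(-308 + \frac{1}{-279}\right) - 9 = \left(-308 - \frac{1}{279}\right) - 9 = - \frac{85933}{279} - 9 = - \frac{88444}{279}$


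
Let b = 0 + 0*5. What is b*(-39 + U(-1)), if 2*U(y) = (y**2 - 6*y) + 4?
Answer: 0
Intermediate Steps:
b = 0 (b = 0 + 0 = 0)
U(y) = 2 + y**2/2 - 3*y (U(y) = ((y**2 - 6*y) + 4)/2 = (4 + y**2 - 6*y)/2 = 2 + y**2/2 - 3*y)
b*(-39 + U(-1)) = 0*(-39 + (2 + (1/2)*(-1)**2 - 3*(-1))) = 0*(-39 + (2 + (1/2)*1 + 3)) = 0*(-39 + (2 + 1/2 + 3)) = 0*(-39 + 11/2) = 0*(-67/2) = 0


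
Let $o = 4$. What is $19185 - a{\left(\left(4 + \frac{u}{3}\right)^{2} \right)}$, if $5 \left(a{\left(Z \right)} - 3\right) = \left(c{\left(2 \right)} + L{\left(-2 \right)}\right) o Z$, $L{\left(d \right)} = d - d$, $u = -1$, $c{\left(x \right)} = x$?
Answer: $\frac{862222}{45} \approx 19161.0$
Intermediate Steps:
$L{\left(d \right)} = 0$
$a{\left(Z \right)} = 3 + \frac{8 Z}{5}$ ($a{\left(Z \right)} = 3 + \frac{\left(2 + 0\right) 4 Z}{5} = 3 + \frac{2 \cdot 4 Z}{5} = 3 + \frac{8 Z}{5}$)
$19185 - a{\left(\left(4 + \frac{u}{3}\right)^{2} \right)} = 19185 - \left(3 + \frac{8 \left(4 - \frac{1}{3}\right)^{2}}{5}\right) = 19185 - \left(3 + \frac{8 \left(\frac{11}{3}\right)^{2}}{5}\right) = 19185 - \left(3 + \frac{8}{5} \cdot \frac{121}{9}\right) = 19185 - \left(3 + \frac{968}{45}\right) = 19185 - \frac{1103}{45} = \frac{862222}{45}$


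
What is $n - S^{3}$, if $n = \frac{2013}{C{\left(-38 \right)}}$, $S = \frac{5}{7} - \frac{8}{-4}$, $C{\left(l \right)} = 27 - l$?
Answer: $\frac{244624}{22295} \approx 10.972$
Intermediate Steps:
$S = \frac{19}{7}$ ($S = 5 \cdot \frac{1}{7} - -2 = \frac{5}{7} + 2 = \frac{19}{7} \approx 2.7143$)
$n = \frac{2013}{65}$ ($n = \frac{2013}{27 - -38} = \frac{2013}{27 + 38} = \frac{2013}{65} \approx 30.969$)
$n - S^{3} = \frac{2013}{65} - \left(\frac{19}{7}\right)^{3} = \frac{2013}{65} - \frac{6859}{343} = \frac{244624}{22295}$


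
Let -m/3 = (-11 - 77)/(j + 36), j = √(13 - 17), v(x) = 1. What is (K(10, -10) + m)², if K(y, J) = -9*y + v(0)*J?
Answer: 907437952/105625 + 7952736*I/105625 ≈ 8591.1 + 75.292*I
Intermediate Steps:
j = 2*I (j = √(-4) = 2*I ≈ 2.0*I)
m = 66*(36 - 2*I)/325 (m = -3*(-11 - 77)/(2*I + 36) = -(-264)/(36 + 2*I) = -(-264)*(36 - 2*I)/1300 = -(-66)*(36 - 2*I)/325 = 66*(36 - 2*I)/325 ≈ 7.3108 - 0.40615*I)
K(y, J) = J - 9*y (K(y, J) = -9*y + 1*J = -9*y + J = J - 9*y)
(K(10, -10) + m)² = ((-10 - 9*10) + (2376/325 - 132*I/325))² = ((-10 - 90) + (2376/325 - 132*I/325))² = (-100 + (2376/325 - 132*I/325))² = (-30124/325 - 132*I/325)²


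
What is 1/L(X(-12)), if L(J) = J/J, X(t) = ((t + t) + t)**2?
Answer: 1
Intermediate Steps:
X(t) = 9*t**2 (X(t) = (2*t + t)**2 = (3*t)**2 = 9*t**2)
L(J) = 1
1/L(X(-12)) = 1/1 = 1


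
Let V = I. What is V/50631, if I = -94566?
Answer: -31522/16877 ≈ -1.8677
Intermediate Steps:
V = -94566
V/50631 = -94566/50631 = -94566*1/50631 = -31522/16877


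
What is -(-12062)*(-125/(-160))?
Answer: 150775/16 ≈ 9423.4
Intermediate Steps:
-(-12062)*(-125/(-160)) = -(-12062)*(-125*(-1/160)) = -(-12062)*25/32 = -1*(-150775/16) = 150775/16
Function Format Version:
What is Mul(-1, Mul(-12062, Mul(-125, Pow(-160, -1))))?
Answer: Rational(150775, 16) ≈ 9423.4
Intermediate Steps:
Mul(-1, Mul(-12062, Mul(-125, Pow(-160, -1)))) = Mul(-1, Mul(-12062, Mul(-125, Rational(-1, 160)))) = Mul(-1, Mul(-12062, Rational(25, 32))) = Mul(-1, Rational(-150775, 16)) = Rational(150775, 16)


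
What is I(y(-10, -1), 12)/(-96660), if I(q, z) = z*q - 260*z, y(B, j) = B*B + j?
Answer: 161/8055 ≈ 0.019988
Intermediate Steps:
y(B, j) = j + B**2 (y(B, j) = B**2 + j = j + B**2)
I(q, z) = -260*z + q*z (I(q, z) = q*z - 260*z = -260*z + q*z)
I(y(-10, -1), 12)/(-96660) = (12*(-260 + (-1 + (-10)**2)))/(-96660) = (12*(-260 + (-1 + 100)))*(-1/96660) = (12*(-260 + 99))*(-1/96660) = (12*(-161))*(-1/96660) = -1932*(-1/96660) = 161/8055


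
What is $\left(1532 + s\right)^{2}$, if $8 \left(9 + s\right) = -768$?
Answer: $2036329$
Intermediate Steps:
$s = -105$ ($s = -9 + \frac{1}{8} \left(-768\right) = -9 - 96 = -105$)
$\left(1532 + s\right)^{2} = \left(1532 - 105\right)^{2} = 1427^{2} = 2036329$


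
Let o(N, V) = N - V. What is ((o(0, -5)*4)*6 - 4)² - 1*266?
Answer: 13190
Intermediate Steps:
((o(0, -5)*4)*6 - 4)² - 1*266 = (((0 - 1*(-5))*4)*6 - 4)² - 1*266 = (((0 + 5)*4)*6 - 4)² - 266 = ((5*4)*6 - 4)² - 266 = (20*6 - 4)² - 266 = (120 - 4)² - 266 = 116² - 266 = 13456 - 266 = 13190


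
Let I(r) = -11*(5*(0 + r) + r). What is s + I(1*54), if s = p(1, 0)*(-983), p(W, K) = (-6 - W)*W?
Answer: 3317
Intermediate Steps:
p(W, K) = W*(-6 - W)
s = 6881 (s = -1*1*(6 + 1)*(-983) = -1*1*7*(-983) = -7*(-983) = 6881)
I(r) = -66*r (I(r) = -11*(5*r + r) = -66*r)
s + I(1*54) = 6881 - 66*54 = 6881 - 3564 = 3317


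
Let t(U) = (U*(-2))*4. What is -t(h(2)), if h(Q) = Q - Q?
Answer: 0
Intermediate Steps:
h(Q) = 0
t(U) = -8*U (t(U) = -2*U*4 = -8*U)
-t(h(2)) = -(-8)*0 = -1*0 = 0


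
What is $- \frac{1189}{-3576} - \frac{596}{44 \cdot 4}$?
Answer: $- \frac{120127}{39336} \approx -3.0539$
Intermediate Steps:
$- \frac{1189}{-3576} - \frac{596}{44 \cdot 4} = \left(-1189\right) \left(- \frac{1}{3576}\right) - \frac{596}{176} = \frac{1189}{3576} - \frac{149}{44} = - \frac{120127}{39336}$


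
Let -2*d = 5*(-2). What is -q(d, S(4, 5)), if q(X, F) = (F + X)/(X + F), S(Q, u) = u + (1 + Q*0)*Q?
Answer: -1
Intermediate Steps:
S(Q, u) = Q + u (S(Q, u) = u + (1 + 0)*Q = u + 1*Q = u + Q = Q + u)
d = 5 (d = -5*(-2)/2 = -1/2*(-10) = 5)
q(X, F) = 1 (q(X, F) = (F + X)/(F + X) = 1)
-q(d, S(4, 5)) = -1*1 = -1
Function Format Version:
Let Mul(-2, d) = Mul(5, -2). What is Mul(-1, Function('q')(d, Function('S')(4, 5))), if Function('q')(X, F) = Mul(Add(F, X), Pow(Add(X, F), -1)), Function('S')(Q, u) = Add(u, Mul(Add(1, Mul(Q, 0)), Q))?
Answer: -1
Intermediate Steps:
Function('S')(Q, u) = Add(Q, u) (Function('S')(Q, u) = Add(u, Mul(Add(1, 0), Q)) = Add(u, Mul(1, Q)) = Add(u, Q) = Add(Q, u))
d = 5 (d = Mul(Rational(-1, 2), Mul(5, -2)) = Mul(Rational(-1, 2), -10) = 5)
Function('q')(X, F) = 1 (Function('q')(X, F) = Mul(Add(F, X), Pow(Add(F, X), -1)) = 1)
Mul(-1, Function('q')(d, Function('S')(4, 5))) = Mul(-1, 1) = -1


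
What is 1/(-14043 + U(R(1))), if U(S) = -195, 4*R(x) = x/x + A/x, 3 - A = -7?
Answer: -1/14238 ≈ -7.0235e-5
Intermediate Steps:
A = 10 (A = 3 - 1*(-7) = 3 + 7 = 10)
R(x) = ¼ + 5/(2*x) (R(x) = (x/x + 10/x)/4 = (1 + 10/x)/4 = ¼ + 5/(2*x))
1/(-14043 + U(R(1))) = 1/(-14043 - 195) = 1/(-14238) = -1/14238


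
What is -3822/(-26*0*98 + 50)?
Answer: -1911/25 ≈ -76.440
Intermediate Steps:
-3822/(-26*0*98 + 50) = -3822/(0*98 + 50) = -3822/(0 + 50) = -3822/50 = -3822*1/50 = -1911/25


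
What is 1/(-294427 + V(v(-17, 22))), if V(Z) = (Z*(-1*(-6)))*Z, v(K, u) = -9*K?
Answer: -1/153973 ≈ -6.4946e-6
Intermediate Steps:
V(Z) = 6*Z² (V(Z) = (Z*6)*Z = (6*Z)*Z = 6*Z²)
1/(-294427 + V(v(-17, 22))) = 1/(-294427 + 6*(-9*(-17))²) = 1/(-294427 + 6*153²) = 1/(-294427 + 6*23409) = 1/(-294427 + 140454) = 1/(-153973) = -1/153973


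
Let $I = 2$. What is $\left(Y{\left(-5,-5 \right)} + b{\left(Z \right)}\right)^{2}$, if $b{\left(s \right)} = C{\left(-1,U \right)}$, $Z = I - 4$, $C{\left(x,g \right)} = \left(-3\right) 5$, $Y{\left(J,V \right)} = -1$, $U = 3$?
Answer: $256$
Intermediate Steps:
$C{\left(x,g \right)} = -15$
$Z = -2$ ($Z = 2 - 4 = -2$)
$b{\left(s \right)} = -15$
$\left(Y{\left(-5,-5 \right)} + b{\left(Z \right)}\right)^{2} = \left(-1 - 15\right)^{2} = \left(-16\right)^{2} = 256$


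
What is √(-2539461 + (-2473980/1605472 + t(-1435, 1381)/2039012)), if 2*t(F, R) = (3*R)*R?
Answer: I*√6643954627905937034413969809/51149635526 ≈ 1593.6*I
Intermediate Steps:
t(F, R) = 3*R²/2 (t(F, R) = ((3*R)*R)/2 = (3*R²)/2 = 3*R²/2)
√(-2539461 + (-2473980/1605472 + t(-1435, 1381)/2039012)) = √(-2539461 + (-2473980/1605472 + ((3/2)*1381²)/2039012)) = √(-2539461 + (-2473980*1/1605472 + ((3/2)*1907161)*(1/2039012))) = √(-2539461 + (-618495/401368 + (5721483/2)*(1/2039012))) = √(-2539461 + (-618495/401368 + 5721483/4078024)) = √(-2539461 - 14113579071/102299271052) = √(-259785023278562043/102299271052) = I*√6643954627905937034413969809/51149635526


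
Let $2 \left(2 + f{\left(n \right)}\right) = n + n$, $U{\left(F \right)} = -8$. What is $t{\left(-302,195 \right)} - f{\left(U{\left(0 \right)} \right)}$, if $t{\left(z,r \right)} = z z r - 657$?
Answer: $17784133$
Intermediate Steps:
$t{\left(z,r \right)} = -657 + r z^{2}$ ($t{\left(z,r \right)} = z^{2} r - 657 = r z^{2} - 657 = -657 + r z^{2}$)
$f{\left(n \right)} = -2 + n$ ($f{\left(n \right)} = -2 + \frac{n + n}{2} = -2 + \frac{2 n}{2} = -2 + n$)
$t{\left(-302,195 \right)} - f{\left(U{\left(0 \right)} \right)} = \left(-657 + 195 \left(-302\right)^{2}\right) - \left(-2 - 8\right) = \left(-657 + 195 \cdot 91204\right) - -10 = \left(-657 + 17784780\right) + 10 = 17784123 + 10 = 17784133$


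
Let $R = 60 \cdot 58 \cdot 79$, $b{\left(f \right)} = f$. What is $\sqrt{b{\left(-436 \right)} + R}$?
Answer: $2 \sqrt{68621} \approx 523.91$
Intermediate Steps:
$R = 274920$ ($R = 3480 \cdot 79 = 274920$)
$\sqrt{b{\left(-436 \right)} + R} = \sqrt{-436 + 274920} = \sqrt{274484} = 2 \sqrt{68621}$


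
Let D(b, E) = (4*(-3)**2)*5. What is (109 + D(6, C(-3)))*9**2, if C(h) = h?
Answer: 23409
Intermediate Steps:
D(b, E) = 180 (D(b, E) = (4*9)*5 = 36*5 = 180)
(109 + D(6, C(-3)))*9**2 = (109 + 180)*9**2 = 289*81 = 23409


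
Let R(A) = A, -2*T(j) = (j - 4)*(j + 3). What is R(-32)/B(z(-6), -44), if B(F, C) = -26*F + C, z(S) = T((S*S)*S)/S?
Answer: 16/50787 ≈ 0.00031504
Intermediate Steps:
T(j) = -(-4 + j)*(3 + j)/2 (T(j) = -(j - 4)*(j + 3)/2 = -(-4 + j)*(3 + j)/2)
z(S) = (6 + S³/2 - S⁶/2)/S (z(S) = (6 + ((S*S)*S)/2 - S⁶/2)/S = (6 + (S²*S)/2 - S⁶/2)/S = (6 + S³/2 - S⁶/2)/S)
B(F, C) = C - 26*F
R(-32)/B(z(-6), -44) = -32/(-44 - 13*(12 + (-6)³ - 1*(-6)⁶)/(-6)) = -32/(-44 - 13*(-1)*(12 - 216 - 1*46656)/6) = -32/(-44 - 13*(-1)*(12 - 216 - 46656)/6) = -32/(-44 - 13*(-1)*(-46860)/6) = -32/(-44 - 26*3905) = -32/(-44 - 101530) = -32/(-101574) = -32*(-1/101574) = 16/50787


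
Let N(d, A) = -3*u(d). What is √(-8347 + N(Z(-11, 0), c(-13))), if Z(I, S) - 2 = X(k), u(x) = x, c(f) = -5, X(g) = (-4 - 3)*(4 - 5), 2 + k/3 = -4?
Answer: I*√8374 ≈ 91.51*I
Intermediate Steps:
k = -18 (k = -6 + 3*(-4) = -6 - 12 = -18)
X(g) = 7 (X(g) = -7*(-1) = 7)
Z(I, S) = 9 (Z(I, S) = 2 + 7 = 9)
N(d, A) = -3*d
√(-8347 + N(Z(-11, 0), c(-13))) = √(-8347 - 3*9) = √(-8347 - 27) = √(-8374) = I*√8374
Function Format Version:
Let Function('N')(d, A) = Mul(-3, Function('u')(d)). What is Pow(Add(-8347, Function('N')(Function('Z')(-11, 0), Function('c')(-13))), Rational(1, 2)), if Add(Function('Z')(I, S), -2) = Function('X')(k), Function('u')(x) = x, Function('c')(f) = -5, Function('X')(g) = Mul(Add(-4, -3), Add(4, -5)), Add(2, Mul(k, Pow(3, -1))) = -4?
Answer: Mul(I, Pow(8374, Rational(1, 2))) ≈ Mul(91.510, I)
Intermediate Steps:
k = -18 (k = Add(-6, Mul(3, -4)) = Add(-6, -12) = -18)
Function('X')(g) = 7 (Function('X')(g) = Mul(-7, -1) = 7)
Function('Z')(I, S) = 9 (Function('Z')(I, S) = Add(2, 7) = 9)
Function('N')(d, A) = Mul(-3, d)
Pow(Add(-8347, Function('N')(Function('Z')(-11, 0), Function('c')(-13))), Rational(1, 2)) = Pow(Add(-8347, Mul(-3, 9)), Rational(1, 2)) = Pow(Add(-8347, -27), Rational(1, 2)) = Pow(-8374, Rational(1, 2)) = Mul(I, Pow(8374, Rational(1, 2)))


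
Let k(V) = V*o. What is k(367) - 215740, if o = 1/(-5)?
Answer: -1079067/5 ≈ -2.1581e+5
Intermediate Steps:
o = -⅕ ≈ -0.20000
k(V) = -V/5 (k(V) = V*(-⅕) = -V/5)
k(367) - 215740 = -⅕*367 - 215740 = -367/5 - 215740 = -1079067/5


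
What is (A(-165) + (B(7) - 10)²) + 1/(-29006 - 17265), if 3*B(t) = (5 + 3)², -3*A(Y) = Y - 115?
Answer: 92356907/416439 ≈ 221.78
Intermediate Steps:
A(Y) = 115/3 - Y/3 (A(Y) = -(Y - 115)/3 = -(-115 + Y)/3 = 115/3 - Y/3)
B(t) = 64/3 (B(t) = (5 + 3)²/3 = (⅓)*8² = (⅓)*64 = 64/3)
(A(-165) + (B(7) - 10)²) + 1/(-29006 - 17265) = ((115/3 - ⅓*(-165)) + (64/3 - 10)²) + 1/(-29006 - 17265) = ((115/3 + 55) + (34/3)²) + 1/(-46271) = (280/3 + 1156/9) - 1/46271 = 1996/9 - 1/46271 = 92356907/416439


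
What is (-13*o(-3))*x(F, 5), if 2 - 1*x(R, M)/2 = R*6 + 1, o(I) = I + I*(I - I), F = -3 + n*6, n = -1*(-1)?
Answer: -1326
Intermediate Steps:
n = 1
F = 3 (F = -3 + 1*6 = -3 + 6 = 3)
o(I) = I (o(I) = I + I*0 = I + 0 = I)
x(R, M) = 2 - 12*R (x(R, M) = 4 - 2*(R*6 + 1) = 4 - 2*(6*R + 1) = 4 - 2*(1 + 6*R) = 4 + (-2 - 12*R) = 2 - 12*R)
(-13*o(-3))*x(F, 5) = (-13*(-3))*(2 - 12*3) = 39*(2 - 36) = 39*(-34) = -1326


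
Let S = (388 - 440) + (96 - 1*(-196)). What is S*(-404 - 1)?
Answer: -97200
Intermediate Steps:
S = 240 (S = -52 + (96 + 196) = -52 + 292 = 240)
S*(-404 - 1) = 240*(-404 - 1) = 240*(-405) = -97200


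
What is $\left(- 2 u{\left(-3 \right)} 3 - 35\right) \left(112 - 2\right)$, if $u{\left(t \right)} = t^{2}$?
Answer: $-9790$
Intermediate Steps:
$\left(- 2 u{\left(-3 \right)} 3 - 35\right) \left(112 - 2\right) = \left(- 2 \left(-3\right)^{2} \cdot 3 - 35\right) \left(112 - 2\right) = \left(\left(-2\right) 9 \cdot 3 - 35\right) 110 = \left(\left(-18\right) 3 - 35\right) 110 = \left(-54 - 35\right) 110 = \left(-89\right) 110 = -9790$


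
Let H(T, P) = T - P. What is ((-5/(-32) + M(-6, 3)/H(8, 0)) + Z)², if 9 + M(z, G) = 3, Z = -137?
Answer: 19386409/1024 ≈ 18932.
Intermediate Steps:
M(z, G) = -6 (M(z, G) = -9 + 3 = -6)
((-5/(-32) + M(-6, 3)/H(8, 0)) + Z)² = ((-5/(-32) - 6/(8 - 1*0)) - 137)² = ((-5*(-1/32) - 6/(8 + 0)) - 137)² = ((5/32 - 6/8) - 137)² = ((5/32 - 6*⅛) - 137)² = ((5/32 - ¾) - 137)² = (-19/32 - 137)² = (-4403/32)² = 19386409/1024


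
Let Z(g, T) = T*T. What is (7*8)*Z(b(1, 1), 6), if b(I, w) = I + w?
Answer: 2016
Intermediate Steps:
Z(g, T) = T²
(7*8)*Z(b(1, 1), 6) = (7*8)*6² = 56*36 = 2016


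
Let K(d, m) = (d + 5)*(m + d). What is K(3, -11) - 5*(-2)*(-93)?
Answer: -994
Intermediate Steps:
K(d, m) = (5 + d)*(d + m)
K(3, -11) - 5*(-2)*(-93) = (3**2 + 5*3 + 5*(-11) + 3*(-11)) - 5*(-2)*(-93) = (9 + 15 - 55 - 33) + 10*(-93) = -64 - 930 = -994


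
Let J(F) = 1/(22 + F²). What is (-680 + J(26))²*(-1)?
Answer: -225282180321/487204 ≈ -4.6240e+5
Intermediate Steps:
(-680 + J(26))²*(-1) = (-680 + 1/(22 + 26²))²*(-1) = (-680 + 1/(22 + 676))²*(-1) = (-680 + 1/698)²*(-1) = (-474639/698)²*(-1) = (225282180321/487204)*(-1) = -225282180321/487204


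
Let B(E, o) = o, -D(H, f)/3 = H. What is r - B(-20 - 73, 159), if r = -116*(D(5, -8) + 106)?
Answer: -10715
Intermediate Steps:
D(H, f) = -3*H
r = -10556 (r = -116*(-3*5 + 106) = -116*(-15 + 106) = -116*91 = -10556)
r - B(-20 - 73, 159) = -10556 - 1*159 = -10556 - 159 = -10715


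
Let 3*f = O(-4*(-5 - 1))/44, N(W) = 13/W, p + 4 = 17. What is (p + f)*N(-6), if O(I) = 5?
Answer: -22373/792 ≈ -28.249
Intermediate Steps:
p = 13 (p = -4 + 17 = 13)
f = 5/132 (f = (5/44)/3 = (5*(1/44))/3 = (1/3)*(5/44) = 5/132 ≈ 0.037879)
(p + f)*N(-6) = (13 + 5/132)*(13/(-6)) = 1721*(13*(-1/6))/132 = (1721/132)*(-13/6) = -22373/792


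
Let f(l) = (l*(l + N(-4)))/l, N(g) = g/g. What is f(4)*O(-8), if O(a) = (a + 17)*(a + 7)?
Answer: -45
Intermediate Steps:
N(g) = 1
O(a) = (7 + a)*(17 + a) (O(a) = (17 + a)*(7 + a) = (7 + a)*(17 + a))
f(l) = 1 + l (f(l) = (l*(l + 1))/l = (l*(1 + l))/l = 1 + l)
f(4)*O(-8) = (1 + 4)*(119 + (-8)² + 24*(-8)) = 5*(119 + 64 - 192) = 5*(-9) = -45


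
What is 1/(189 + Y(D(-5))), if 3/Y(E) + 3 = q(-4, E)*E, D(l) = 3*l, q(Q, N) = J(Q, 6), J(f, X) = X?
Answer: 31/5858 ≈ 0.0052919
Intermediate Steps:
q(Q, N) = 6
Y(E) = 3/(-3 + 6*E)
1/(189 + Y(D(-5))) = 1/(189 + 1/(-1 + 2*(3*(-5)))) = 1/(189 + 1/(-1 + 2*(-15))) = 1/(189 + 1/(-1 - 30)) = 1/(189 + 1/(-31)) = 1/(189 - 1/31) = 1/(5858/31) = 31/5858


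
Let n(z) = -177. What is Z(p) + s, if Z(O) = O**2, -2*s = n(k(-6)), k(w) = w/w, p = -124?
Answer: 30929/2 ≈ 15465.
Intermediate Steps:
k(w) = 1
s = 177/2 (s = -1/2*(-177) = 177/2 ≈ 88.500)
Z(p) + s = (-124)**2 + 177/2 = 15376 + 177/2 = 30929/2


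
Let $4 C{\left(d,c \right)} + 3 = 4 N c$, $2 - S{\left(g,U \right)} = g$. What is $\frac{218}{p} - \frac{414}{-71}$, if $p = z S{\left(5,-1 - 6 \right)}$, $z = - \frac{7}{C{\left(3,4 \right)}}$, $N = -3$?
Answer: $- \frac{125767}{994} \approx -126.53$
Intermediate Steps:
$S{\left(g,U \right)} = 2 - g$
$C{\left(d,c \right)} = - \frac{3}{4} - 3 c$ ($C{\left(d,c \right)} = - \frac{3}{4} + \frac{4 \left(-3\right) c}{4} = - \frac{3}{4} + \frac{\left(-12\right) c}{4} = - \frac{3}{4} - 3 c$)
$z = \frac{28}{51}$ ($z = - \frac{7}{- \frac{3}{4} - 12} = - \frac{7}{- \frac{51}{4}} = \left(-7\right) \left(- \frac{4}{51}\right) = \frac{28}{51} \approx 0.54902$)
$p = - \frac{28}{17}$ ($p = \frac{28 \left(2 - 5\right)}{51} = \frac{28}{51} \left(-3\right) = - \frac{28}{17} \approx -1.6471$)
$\frac{218}{p} - \frac{414}{-71} = \frac{218}{- \frac{28}{17}} - \frac{414}{-71} = 218 \left(- \frac{17}{28}\right) - - \frac{414}{71} = - \frac{1853}{14} + \frac{414}{71} = - \frac{125767}{994}$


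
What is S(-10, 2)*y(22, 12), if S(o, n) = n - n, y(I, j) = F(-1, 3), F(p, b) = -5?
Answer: 0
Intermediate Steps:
y(I, j) = -5
S(o, n) = 0
S(-10, 2)*y(22, 12) = 0*(-5) = 0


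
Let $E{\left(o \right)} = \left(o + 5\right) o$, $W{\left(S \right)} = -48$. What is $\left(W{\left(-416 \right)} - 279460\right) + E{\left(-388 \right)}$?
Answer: $-130904$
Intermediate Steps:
$E{\left(o \right)} = o \left(5 + o\right)$ ($E{\left(o \right)} = \left(5 + o\right) o = o \left(5 + o\right)$)
$\left(W{\left(-416 \right)} - 279460\right) + E{\left(-388 \right)} = \left(-48 - 279460\right) - 388 \left(5 - 388\right) = -279508 - -148604 = -279508 + 148604 = -130904$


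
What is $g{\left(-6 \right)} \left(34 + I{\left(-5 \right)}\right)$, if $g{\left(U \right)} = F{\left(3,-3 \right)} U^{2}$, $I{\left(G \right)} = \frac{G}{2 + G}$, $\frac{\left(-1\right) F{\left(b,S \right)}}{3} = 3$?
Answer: $-11556$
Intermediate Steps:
$F{\left(b,S \right)} = -9$ ($F{\left(b,S \right)} = \left(-3\right) 3 = -9$)
$g{\left(U \right)} = - 9 U^{2}$
$g{\left(-6 \right)} \left(34 + I{\left(-5 \right)}\right) = - 9 \left(-6\right)^{2} \left(34 - \frac{5}{2 - 5}\right) = \left(-9\right) 36 \left(34 - \frac{5}{-3}\right) = - 324 \left(34 - - \frac{5}{3}\right) = - 324 \left(34 + \frac{5}{3}\right) = \left(-324\right) \frac{107}{3} = -11556$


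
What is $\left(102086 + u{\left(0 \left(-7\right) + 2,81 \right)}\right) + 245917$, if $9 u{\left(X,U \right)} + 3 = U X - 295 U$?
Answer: $\frac{1036097}{3} \approx 3.4537 \cdot 10^{5}$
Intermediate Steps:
$u{\left(X,U \right)} = - \frac{1}{3} - \frac{295 U}{9} + \frac{U X}{9}$ ($u{\left(X,U \right)} = - \frac{1}{3} + \frac{U X - 295 U}{9} = - \frac{1}{3} + \frac{- 295 U + U X}{9} = - \frac{1}{3} + \left(- \frac{295 U}{9} + \frac{U X}{9}\right) = - \frac{1}{3} - \frac{295 U}{9} + \frac{U X}{9}$)
$\left(102086 + u{\left(0 \left(-7\right) + 2,81 \right)}\right) + 245917 = \left(102086 - \left(\frac{7966}{3} - 9 \left(0 \left(-7\right) + 2\right)\right)\right) + 245917 = \left(102086 - \left(\frac{7966}{3} - 9 \left(0 + 2\right)\right)\right) + 245917 = \left(102086 - \left(\frac{7966}{3} - 18\right)\right) + 245917 = \left(102086 - \frac{7912}{3}\right) + 245917 = \frac{298346}{3} + 245917 = \frac{1036097}{3}$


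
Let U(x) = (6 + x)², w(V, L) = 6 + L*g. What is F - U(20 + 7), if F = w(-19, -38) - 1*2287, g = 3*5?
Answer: -3940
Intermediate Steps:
g = 15
w(V, L) = 6 + 15*L (w(V, L) = 6 + L*15 = 6 + 15*L)
F = -2851 (F = (6 + 15*(-38)) - 1*2287 = (6 - 570) - 2287 = -564 - 2287 = -2851)
F - U(20 + 7) = -2851 - (6 + (20 + 7))² = -2851 - (6 + 27)² = -2851 - 1*33² = -2851 - 1*1089 = -2851 - 1089 = -3940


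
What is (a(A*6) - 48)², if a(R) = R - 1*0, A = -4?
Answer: 5184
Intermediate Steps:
a(R) = R (a(R) = R + 0 = R)
(a(A*6) - 48)² = (-4*6 - 48)² = (-24 - 48)² = (-72)² = 5184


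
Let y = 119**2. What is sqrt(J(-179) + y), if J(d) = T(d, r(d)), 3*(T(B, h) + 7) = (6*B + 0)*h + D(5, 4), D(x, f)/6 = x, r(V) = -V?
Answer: I*sqrt(49918) ≈ 223.42*I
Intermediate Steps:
D(x, f) = 6*x
y = 14161
T(B, h) = 3 + 2*B*h (T(B, h) = -7 + ((6*B + 0)*h + 6*5)/3 = -7 + ((6*B)*h + 30)/3 = -7 + (6*B*h + 30)/3 = -7 + (30 + 6*B*h)/3 = -7 + (10 + 2*B*h) = 3 + 2*B*h)
J(d) = 3 - 2*d**2 (J(d) = 3 + 2*d*(-d) = 3 - 2*d**2)
sqrt(J(-179) + y) = sqrt((3 - 2*(-179)**2) + 14161) = sqrt((3 - 2*32041) + 14161) = sqrt((3 - 64082) + 14161) = sqrt(-64079 + 14161) = sqrt(-49918) = I*sqrt(49918)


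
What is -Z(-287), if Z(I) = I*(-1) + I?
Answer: 0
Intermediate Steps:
Z(I) = 0 (Z(I) = -I + I = 0)
-Z(-287) = -1*0 = 0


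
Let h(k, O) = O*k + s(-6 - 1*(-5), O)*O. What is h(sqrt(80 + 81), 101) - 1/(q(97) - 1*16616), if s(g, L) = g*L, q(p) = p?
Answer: -168510318/16519 + 101*sqrt(161) ≈ -8919.5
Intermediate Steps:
s(g, L) = L*g
h(k, O) = -O**2 + O*k (h(k, O) = O*k + (O*(-6 - 1*(-5)))*O = O*k + (O*(-6 + 5))*O = O*k + (O*(-1))*O = O*k + (-O)*O = O*k - O**2 = -O**2 + O*k)
h(sqrt(80 + 81), 101) - 1/(q(97) - 1*16616) = 101*(sqrt(80 + 81) - 1*101) - 1/(97 - 1*16616) = 101*(sqrt(161) - 101) - 1/(97 - 16616) = 101*(-101 + sqrt(161)) - 1/(-16519) = (-10201 + 101*sqrt(161)) - 1*(-1/16519) = (-10201 + 101*sqrt(161)) + 1/16519 = -168510318/16519 + 101*sqrt(161)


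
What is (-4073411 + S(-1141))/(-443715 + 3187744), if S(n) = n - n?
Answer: -4073411/2744029 ≈ -1.4845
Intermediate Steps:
S(n) = 0
(-4073411 + S(-1141))/(-443715 + 3187744) = (-4073411 + 0)/(-443715 + 3187744) = -4073411/2744029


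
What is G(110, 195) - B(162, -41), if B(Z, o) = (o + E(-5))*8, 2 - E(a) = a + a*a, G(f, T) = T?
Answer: 667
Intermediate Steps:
E(a) = 2 - a - a² (E(a) = 2 - (a + a*a) = 2 - (a + a²) = 2 + (-a - a²) = 2 - a - a²)
B(Z, o) = -144 + 8*o (B(Z, o) = (o + (2 - 1*(-5) - 1*(-5)²))*8 = (o + (2 + 5 - 1*25))*8 = (o + (2 + 5 - 25))*8 = (o - 18)*8 = (-18 + o)*8 = -144 + 8*o)
G(110, 195) - B(162, -41) = 195 - (-144 + 8*(-41)) = 195 - (-144 - 328) = 195 - 1*(-472) = 195 + 472 = 667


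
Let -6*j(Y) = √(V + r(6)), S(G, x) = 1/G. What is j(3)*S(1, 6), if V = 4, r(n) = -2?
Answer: -√2/6 ≈ -0.23570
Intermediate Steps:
j(Y) = -√2/6 (j(Y) = -√(4 - 2)/6 = -√2/6)
j(3)*S(1, 6) = -√2/6/1 = -√2/6*1 = -√2/6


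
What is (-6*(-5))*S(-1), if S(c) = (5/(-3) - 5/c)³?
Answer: 10000/9 ≈ 1111.1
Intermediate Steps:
S(c) = (-5/3 - 5/c)³ (S(c) = (5*(-⅓) - 5/c)³ = (-5/3 - 5/c)³)
(-6*(-5))*S(-1) = (-6*(-5))*(-125/27*(3 - 1)³/(-1)³) = 30*(-125/27*(-1)*2³) = 30*(-125/27*(-1)*8) = 30*(1000/27) = 10000/9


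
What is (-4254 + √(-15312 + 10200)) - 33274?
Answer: -37528 + 6*I*√142 ≈ -37528.0 + 71.498*I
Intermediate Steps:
(-4254 + √(-15312 + 10200)) - 33274 = (-4254 + √(-5112)) - 33274 = (-4254 + 6*I*√142) - 33274 = -37528 + 6*I*√142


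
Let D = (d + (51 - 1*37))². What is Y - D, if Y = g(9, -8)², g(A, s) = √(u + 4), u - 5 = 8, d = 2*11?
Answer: -1279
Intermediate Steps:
d = 22
u = 13 (u = 5 + 8 = 13)
g(A, s) = √17 (g(A, s) = √(13 + 4) = √17)
Y = 17 (Y = (√17)² = 17)
D = 1296 (D = (22 + (51 - 1*37))² = (22 + (51 - 37))² = (22 + 14)² = 36² = 1296)
Y - D = 17 - 1*1296 = 17 - 1296 = -1279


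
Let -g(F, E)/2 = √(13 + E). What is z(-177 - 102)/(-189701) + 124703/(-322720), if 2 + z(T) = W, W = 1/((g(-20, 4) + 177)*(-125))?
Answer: -18487472760219287/47845200209348000 + 2*√17/741280370125 ≈ -0.38640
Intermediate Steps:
g(F, E) = -2*√(13 + E)
W = -1/(125*(177 - 2*√17)) (W = 1/((-2*√(13 + 4) + 177)*(-125)) = -1/125/(-2*√17 + 177) = -1/125/(177 - 2*√17) = -1/(125*(177 - 2*√17)) ≈ -4.7406e-5)
z(T) = -7815427/3907625 - 2*√17/3907625 (z(T) = -2 + (-177/3907625 - 2*√17/3907625) = -7815427/3907625 - 2*√17/3907625)
z(-177 - 102)/(-189701) + 124703/(-322720) = (-7815427/3907625 - 2*√17/3907625)/(-189701) + 124703/(-322720) = (-7815427/3907625 - 2*√17/3907625)*(-1/189701) + 124703*(-1/322720) = (7815427/741280370125 + 2*√17/741280370125) - 124703/322720 = -18487472760219287/47845200209348000 + 2*√17/741280370125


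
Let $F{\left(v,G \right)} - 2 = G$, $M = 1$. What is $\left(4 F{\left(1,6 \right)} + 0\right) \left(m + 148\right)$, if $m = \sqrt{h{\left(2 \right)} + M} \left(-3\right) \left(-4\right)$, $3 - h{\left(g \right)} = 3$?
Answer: $5120$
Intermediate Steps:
$h{\left(g \right)} = 0$ ($h{\left(g \right)} = 3 - 3 = 0$)
$F{\left(v,G \right)} = 2 + G$
$m = 12$ ($m = \sqrt{0 + 1} \left(-3\right) \left(-4\right) = \sqrt{1} \left(-3\right) \left(-4\right) = 1 \left(-3\right) \left(-4\right) = \left(-3\right) \left(-4\right) = 12$)
$\left(4 F{\left(1,6 \right)} + 0\right) \left(m + 148\right) = \left(4 \left(2 + 6\right) + 0\right) \left(12 + 148\right) = \left(4 \cdot 8 + 0\right) 160 = \left(32 + 0\right) 160 = 32 \cdot 160 = 5120$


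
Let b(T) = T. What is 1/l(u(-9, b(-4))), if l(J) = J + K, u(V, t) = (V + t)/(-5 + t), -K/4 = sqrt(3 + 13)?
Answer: -9/131 ≈ -0.068702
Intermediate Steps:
K = -16 (K = -4*sqrt(3 + 13) = -4*sqrt(16) = -4*4 = -16)
u(V, t) = (V + t)/(-5 + t)
l(J) = -16 + J (l(J) = J - 16 = -16 + J)
1/l(u(-9, b(-4))) = 1/(-16 + (-9 - 4)/(-5 - 4)) = 1/(-16 - 13/(-9)) = 1/(-16 - 1/9*(-13)) = 1/(-16 + 13/9) = 1/(-131/9) = -9/131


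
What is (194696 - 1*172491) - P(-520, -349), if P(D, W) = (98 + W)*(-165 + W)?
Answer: -106809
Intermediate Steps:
P(D, W) = (-165 + W)*(98 + W)
(194696 - 1*172491) - P(-520, -349) = (194696 - 1*172491) - (-16170 + (-349)**2 - 67*(-349)) = (194696 - 172491) - (-16170 + 121801 + 23383) = 22205 - 1*129014 = 22205 - 129014 = -106809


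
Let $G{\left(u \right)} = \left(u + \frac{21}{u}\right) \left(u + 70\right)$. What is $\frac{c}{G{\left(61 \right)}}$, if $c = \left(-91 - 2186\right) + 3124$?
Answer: $\frac{51667}{490202} \approx 0.1054$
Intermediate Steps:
$G{\left(u \right)} = \left(70 + u\right) \left(u + \frac{21}{u}\right)$ ($G{\left(u \right)} = \left(u + \frac{21}{u}\right) \left(70 + u\right) = \left(70 + u\right) \left(u + \frac{21}{u}\right)$)
$c = 847$ ($c = -2277 + 3124 = 847$)
$\frac{c}{G{\left(61 \right)}} = \frac{847}{21 + 61^{2} + 70 \cdot 61 + \frac{1470}{61}} = \frac{847}{21 + 3721 + 4270 + 1470 \cdot \frac{1}{61}} = \frac{847}{21 + 3721 + 4270 + \frac{1470}{61}} = \frac{847}{\frac{490202}{61}} = 847 \cdot \frac{61}{490202} = \frac{51667}{490202}$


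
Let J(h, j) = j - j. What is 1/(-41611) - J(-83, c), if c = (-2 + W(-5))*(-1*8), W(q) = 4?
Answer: -1/41611 ≈ -2.4032e-5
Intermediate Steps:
c = -16 (c = (-2 + 4)*(-1*8) = 2*(-8) = -16)
J(h, j) = 0
1/(-41611) - J(-83, c) = 1/(-41611) - 1*0 = -1/41611 + 0 = -1/41611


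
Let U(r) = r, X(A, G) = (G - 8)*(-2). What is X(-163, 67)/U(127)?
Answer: -118/127 ≈ -0.92913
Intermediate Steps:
X(A, G) = 16 - 2*G (X(A, G) = (-8 + G)*(-2) = 16 - 2*G)
X(-163, 67)/U(127) = (16 - 2*67)/127 = (16 - 134)*(1/127) = -118*1/127 = -118/127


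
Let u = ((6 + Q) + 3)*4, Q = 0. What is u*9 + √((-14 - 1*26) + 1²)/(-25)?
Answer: 324 - I*√39/25 ≈ 324.0 - 0.2498*I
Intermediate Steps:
u = 36 (u = ((6 + 0) + 3)*4 = (6 + 3)*4 = 9*4 = 36)
u*9 + √((-14 - 1*26) + 1²)/(-25) = 36*9 + √((-14 - 1*26) + 1²)/(-25) = 324 + √((-14 - 26) + 1)*(-1/25) = 324 + √(-40 + 1)*(-1/25) = 324 + √(-39)*(-1/25) = 324 + (I*√39)*(-1/25) = 324 - I*√39/25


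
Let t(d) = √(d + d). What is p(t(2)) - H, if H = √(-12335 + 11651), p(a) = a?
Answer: 2 - 6*I*√19 ≈ 2.0 - 26.153*I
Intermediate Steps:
t(d) = √2*√d (t(d) = √(2*d) = √2*√d)
H = 6*I*√19 (H = √(-684) = 6*I*√19 ≈ 26.153*I)
p(t(2)) - H = √2*√2 - 6*I*√19 = 2 - 6*I*√19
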